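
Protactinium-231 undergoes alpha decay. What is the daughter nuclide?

Ac-227

Alpha decay: mass number changes by -4, atomic number by -2.
A: 231 − 4 = 227; Z: 91 − 2 = 89.
Z = 89 is actinium, so the daughter is actinium-227.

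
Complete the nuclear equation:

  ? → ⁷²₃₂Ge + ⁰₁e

As-72

Conserve mass number: A = 72 + 0, so A = 72.
Conserve atomic number: Z = 32 + 1, so Z = 33.
Z = 33 is arsenic, so the species is ⁷²₃₃As.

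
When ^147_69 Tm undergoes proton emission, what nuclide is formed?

Er-146

Proton emission: mass number changes by -1, atomic number by -1.
A: 147 − 1 = 146; Z: 69 − 1 = 68.
Z = 68 is erbium, so the daughter is ^146_68 Er.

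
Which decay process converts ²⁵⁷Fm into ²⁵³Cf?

alpha decay

ΔA = 253 − 257 = -4; ΔZ = 98 − 100 = -2.
A drops by 4 and Z drops by 2 — the signature of alpha emission.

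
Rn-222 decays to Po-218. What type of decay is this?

alpha decay

ΔA = 218 − 222 = -4; ΔZ = 84 − 86 = -2.
A drops by 4 and Z drops by 2 — the signature of alpha emission.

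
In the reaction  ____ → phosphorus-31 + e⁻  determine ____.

Conserve mass number: A = 31 + 0, so A = 31.
Conserve atomic number: Z = 15 − 1, so Z = 14.
Z = 14 is silicon, so the species is silicon-31.

Si-31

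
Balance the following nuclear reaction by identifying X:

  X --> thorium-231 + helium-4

U-235

Conserve mass number: A = 231 + 4, so A = 235.
Conserve atomic number: Z = 90 + 2, so Z = 92.
Z = 92 is uranium, so the species is uranium-235.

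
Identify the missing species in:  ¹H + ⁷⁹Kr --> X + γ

Rb-80

Conserve mass number: 1 + 79 = A + 0, so A = 80.
Conserve atomic number: 1 + 36 = Z + 0, so Z = 37.
Z = 37 is rubidium, so the species is ⁸⁰Rb.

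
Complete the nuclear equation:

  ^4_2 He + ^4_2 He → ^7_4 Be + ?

neutron

Conserve mass number: 4 + 4 = 7 + A, so A = 1.
Conserve atomic number: 2 + 2 = 4 + Z, so Z = 0.
A = 1 and Z = 0 is ^1_0 n — a neutron.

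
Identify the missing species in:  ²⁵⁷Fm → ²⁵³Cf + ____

alpha particle

Conserve mass number: 257 = 253 + A, so A = 4.
Conserve atomic number: 100 = 98 + Z, so Z = 2.
A = 4 and Z = 2 is ⁴He — an alpha particle.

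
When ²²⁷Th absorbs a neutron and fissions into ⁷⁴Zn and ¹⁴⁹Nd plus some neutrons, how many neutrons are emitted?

Conserve mass number: 228 = 74 + 149 + k, so k = 228 − 223 = 5.
Check atomic number: 90 = 30 + 60 + 0 = 90. ✓

5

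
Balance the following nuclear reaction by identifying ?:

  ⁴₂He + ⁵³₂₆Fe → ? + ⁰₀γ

Ni-57

Conserve mass number: 4 + 53 = A + 0, so A = 57.
Conserve atomic number: 2 + 26 = Z + 0, so Z = 28.
Z = 28 is nickel, so the species is ⁵⁷₂₈Ni.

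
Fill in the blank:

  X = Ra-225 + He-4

Conserve mass number: A = 225 + 4, so A = 229.
Conserve atomic number: Z = 88 + 2, so Z = 90.
Z = 90 is thorium, so the species is Th-229.

Th-229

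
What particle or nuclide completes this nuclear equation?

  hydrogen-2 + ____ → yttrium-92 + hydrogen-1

Y-91

Conserve mass number: 2 + A = 92 + 1, so A = 91.
Conserve atomic number: 1 + Z = 39 + 1, so Z = 39.
Z = 39 is yttrium, so the species is yttrium-91.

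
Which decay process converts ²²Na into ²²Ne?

beta-plus decay or electron capture

ΔA = 22 − 22 = 0; ΔZ = 10 − 11 = -1.
A is unchanged and Z drops by 1 — a proton has become a neutron (β⁺ emission or electron capture).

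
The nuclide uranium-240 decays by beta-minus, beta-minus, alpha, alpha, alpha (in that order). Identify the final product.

Ra-228

Start: (A, Z) = (240, 92).
After β⁻: (240, 93).
After β⁻: (240, 94).
After α: (236, 92).
After α: (232, 90).
After α: (228, 88).
Z = 88 is radium.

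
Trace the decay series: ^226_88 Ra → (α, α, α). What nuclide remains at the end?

Start: (A, Z) = (226, 88).
After α: (222, 86).
After α: (218, 84).
After α: (214, 82).
Z = 82 is lead.

Pb-214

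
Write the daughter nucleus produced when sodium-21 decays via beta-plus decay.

Ne-21

Beta-plus decay: mass number changes by +0, atomic number by -1.
A: 21 = 21; Z: 11 − 1 = 10.
Z = 10 is neon, so the daughter is neon-21.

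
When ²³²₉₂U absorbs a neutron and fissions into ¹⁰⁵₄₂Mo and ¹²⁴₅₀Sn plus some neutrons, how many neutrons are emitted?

Conserve mass number: 233 = 105 + 124 + k, so k = 233 − 229 = 4.
Check atomic number: 92 = 42 + 50 + 0 = 92. ✓

4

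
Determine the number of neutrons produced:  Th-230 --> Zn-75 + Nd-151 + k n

Conserve mass number: 230 = 75 + 151 + k, so k = 230 − 226 = 4.
Check atomic number: 90 = 30 + 60 + 0 = 90. ✓

4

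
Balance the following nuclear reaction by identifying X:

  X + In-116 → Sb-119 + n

Conserve mass number: A + 116 = 119 + 1, so A = 4.
Conserve atomic number: Z + 49 = 51 + 0, so Z = 2.
A = 4 and Z = 2 is He-4 — an alpha particle.

alpha particle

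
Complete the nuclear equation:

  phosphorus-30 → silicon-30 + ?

Conserve mass number: 30 = 30 + A, so A = 0.
Conserve atomic number: 15 = 14 + Z, so Z = 1.
A = 0 and Z = 1 is e⁺ — a positron.

positron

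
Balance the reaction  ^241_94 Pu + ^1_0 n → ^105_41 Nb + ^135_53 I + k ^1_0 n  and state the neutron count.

2

Conserve mass number: 242 = 105 + 135 + k, so k = 242 − 240 = 2.
Check atomic number: 94 = 41 + 53 + 0 = 94. ✓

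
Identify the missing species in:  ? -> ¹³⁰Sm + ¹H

Eu-131

Conserve mass number: A = 130 + 1, so A = 131.
Conserve atomic number: Z = 62 + 1, so Z = 63.
Z = 63 is europium, so the species is ¹³¹Eu.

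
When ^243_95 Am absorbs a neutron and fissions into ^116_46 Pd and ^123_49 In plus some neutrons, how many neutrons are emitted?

5

Conserve mass number: 244 = 116 + 123 + k, so k = 244 − 239 = 5.
Check atomic number: 95 = 46 + 49 + 0 = 95. ✓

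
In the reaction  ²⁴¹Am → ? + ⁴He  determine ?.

Conserve mass number: 241 = A + 4, so A = 237.
Conserve atomic number: 95 = Z + 2, so Z = 93.
Z = 93 is neptunium, so the species is ²³⁷Np.

Np-237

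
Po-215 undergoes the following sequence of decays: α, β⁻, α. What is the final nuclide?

Tl-207

Start: (A, Z) = (215, 84).
After α: (211, 82).
After β⁻: (211, 83).
After α: (207, 81).
Z = 81 is thallium.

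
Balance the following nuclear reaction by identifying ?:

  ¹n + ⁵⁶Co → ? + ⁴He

Conserve mass number: 1 + 56 = A + 4, so A = 53.
Conserve atomic number: 0 + 27 = Z + 2, so Z = 25.
Z = 25 is manganese, so the species is ⁵³Mn.

Mn-53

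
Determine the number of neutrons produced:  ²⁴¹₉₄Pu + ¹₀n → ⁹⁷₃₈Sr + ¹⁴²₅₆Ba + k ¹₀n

Conserve mass number: 242 = 97 + 142 + k, so k = 242 − 239 = 3.
Check atomic number: 94 = 38 + 56 + 0 = 94. ✓

3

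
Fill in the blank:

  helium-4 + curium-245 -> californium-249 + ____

Conserve mass number: 4 + 245 = 249 + A, so A = 0.
Conserve atomic number: 2 + 96 = 98 + Z, so Z = 0.
A = 0 and Z = 0 is γ — a gamma ray.

gamma ray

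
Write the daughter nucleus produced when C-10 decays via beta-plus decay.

B-10

Beta-plus decay: mass number changes by +0, atomic number by -1.
A: 10 = 10; Z: 6 − 1 = 5.
Z = 5 is boron, so the daughter is B-10.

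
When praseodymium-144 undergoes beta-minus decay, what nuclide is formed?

Beta-minus decay: mass number changes by +0, atomic number by +1.
A: 144 = 144; Z: 59 + 1 = 60.
Z = 60 is neodymium, so the daughter is neodymium-144.

Nd-144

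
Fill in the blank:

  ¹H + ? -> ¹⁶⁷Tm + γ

Er-166

Conserve mass number: 1 + A = 167 + 0, so A = 166.
Conserve atomic number: 1 + Z = 69 + 0, so Z = 68.
Z = 68 is erbium, so the species is ¹⁶⁶Er.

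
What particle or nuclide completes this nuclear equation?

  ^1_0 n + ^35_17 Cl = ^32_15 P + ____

Conserve mass number: 1 + 35 = 32 + A, so A = 4.
Conserve atomic number: 0 + 17 = 15 + Z, so Z = 2.
A = 4 and Z = 2 is ^4_2 He — an alpha particle.

alpha particle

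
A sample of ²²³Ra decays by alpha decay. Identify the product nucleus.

Rn-219

Alpha decay: mass number changes by -4, atomic number by -2.
A: 223 − 4 = 219; Z: 88 − 2 = 86.
Z = 86 is radon, so the daughter is ²¹⁹Rn.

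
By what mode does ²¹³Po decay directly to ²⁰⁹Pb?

alpha decay

ΔA = 209 − 213 = -4; ΔZ = 82 − 84 = -2.
A drops by 4 and Z drops by 2 — the signature of alpha emission.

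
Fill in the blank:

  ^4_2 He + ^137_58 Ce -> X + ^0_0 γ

Conserve mass number: 4 + 137 = A + 0, so A = 141.
Conserve atomic number: 2 + 58 = Z + 0, so Z = 60.
Z = 60 is neodymium, so the species is ^141_60 Nd.

Nd-141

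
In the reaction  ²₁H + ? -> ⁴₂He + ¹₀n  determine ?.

Conserve mass number: 2 + A = 4 + 1, so A = 3.
Conserve atomic number: 1 + Z = 2 + 0, so Z = 1.
A = 3 and Z = 1 is ³₁H — a triton.

triton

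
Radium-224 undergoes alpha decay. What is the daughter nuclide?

Rn-220

Alpha decay: mass number changes by -4, atomic number by -2.
A: 224 − 4 = 220; Z: 88 − 2 = 86.
Z = 86 is radon, so the daughter is radon-220.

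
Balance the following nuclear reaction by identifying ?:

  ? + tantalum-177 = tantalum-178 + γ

neutron

Conserve mass number: A + 177 = 178 + 0, so A = 1.
Conserve atomic number: Z + 73 = 73 + 0, so Z = 0.
A = 1 and Z = 0 is neutron — a neutron.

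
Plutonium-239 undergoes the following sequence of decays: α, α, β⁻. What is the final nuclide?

Start: (A, Z) = (239, 94).
After α: (235, 92).
After α: (231, 90).
After β⁻: (231, 91).
Z = 91 is protactinium.

Pa-231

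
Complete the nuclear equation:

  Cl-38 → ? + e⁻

Conserve mass number: 38 = A + 0, so A = 38.
Conserve atomic number: 17 = Z − 1, so Z = 18.
Z = 18 is argon, so the species is Ar-38.

Ar-38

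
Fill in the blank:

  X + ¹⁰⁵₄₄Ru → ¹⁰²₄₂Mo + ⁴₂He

Conserve mass number: A + 105 = 102 + 4, so A = 1.
Conserve atomic number: Z + 44 = 42 + 2, so Z = 0.
A = 1 and Z = 0 is ¹₀n — a neutron.

neutron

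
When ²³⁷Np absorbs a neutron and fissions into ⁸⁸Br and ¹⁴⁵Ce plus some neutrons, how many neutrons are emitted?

5

Conserve mass number: 238 = 88 + 145 + k, so k = 238 − 233 = 5.
Check atomic number: 93 = 35 + 58 + 0 = 93. ✓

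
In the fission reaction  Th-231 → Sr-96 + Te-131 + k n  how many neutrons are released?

Conserve mass number: 231 = 96 + 131 + k, so k = 231 − 227 = 4.
Check atomic number: 90 = 38 + 52 + 0 = 90. ✓

4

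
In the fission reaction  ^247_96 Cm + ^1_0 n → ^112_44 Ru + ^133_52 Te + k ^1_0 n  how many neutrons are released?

Conserve mass number: 248 = 112 + 133 + k, so k = 248 − 245 = 3.
Check atomic number: 96 = 44 + 52 + 0 = 96. ✓

3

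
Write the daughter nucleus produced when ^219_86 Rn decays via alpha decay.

Po-215

Alpha decay: mass number changes by -4, atomic number by -2.
A: 219 − 4 = 215; Z: 86 − 2 = 84.
Z = 84 is polonium, so the daughter is ^215_84 Po.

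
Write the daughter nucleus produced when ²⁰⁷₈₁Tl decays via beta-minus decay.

Pb-207

Beta-minus decay: mass number changes by +0, atomic number by +1.
A: 207 = 207; Z: 81 + 1 = 82.
Z = 82 is lead, so the daughter is ²⁰⁷₈₂Pb.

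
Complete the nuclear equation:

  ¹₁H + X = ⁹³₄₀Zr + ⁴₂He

Nb-96

Conserve mass number: 1 + A = 93 + 4, so A = 96.
Conserve atomic number: 1 + Z = 40 + 2, so Z = 41.
Z = 41 is niobium, so the species is ⁹⁶₄₁Nb.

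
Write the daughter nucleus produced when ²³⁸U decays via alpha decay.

Alpha decay: mass number changes by -4, atomic number by -2.
A: 238 − 4 = 234; Z: 92 − 2 = 90.
Z = 90 is thorium, so the daughter is ²³⁴Th.

Th-234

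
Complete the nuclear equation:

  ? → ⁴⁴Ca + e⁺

Conserve mass number: A = 44 + 0, so A = 44.
Conserve atomic number: Z = 20 + 1, so Z = 21.
Z = 21 is scandium, so the species is ⁴⁴Sc.

Sc-44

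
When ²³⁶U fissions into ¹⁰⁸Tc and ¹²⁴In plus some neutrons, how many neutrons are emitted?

4

Conserve mass number: 236 = 108 + 124 + k, so k = 236 − 232 = 4.
Check atomic number: 92 = 43 + 49 + 0 = 92. ✓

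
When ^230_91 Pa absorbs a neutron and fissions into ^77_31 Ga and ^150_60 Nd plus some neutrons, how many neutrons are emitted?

Conserve mass number: 231 = 77 + 150 + k, so k = 231 − 227 = 4.
Check atomic number: 91 = 31 + 60 + 0 = 91. ✓

4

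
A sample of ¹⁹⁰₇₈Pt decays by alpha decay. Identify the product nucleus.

Os-186

Alpha decay: mass number changes by -4, atomic number by -2.
A: 190 − 4 = 186; Z: 78 − 2 = 76.
Z = 76 is osmium, so the daughter is ¹⁸⁶₇₆Os.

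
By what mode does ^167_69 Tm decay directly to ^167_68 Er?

ΔA = 167 − 167 = 0; ΔZ = 68 − 69 = -1.
A is unchanged and Z drops by 1 — a proton has become a neutron (β⁺ emission or electron capture).

beta-plus decay or electron capture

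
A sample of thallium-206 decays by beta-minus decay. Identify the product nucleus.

Pb-206

Beta-minus decay: mass number changes by +0, atomic number by +1.
A: 206 = 206; Z: 81 + 1 = 82.
Z = 82 is lead, so the daughter is lead-206.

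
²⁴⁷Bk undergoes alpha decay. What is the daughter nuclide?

Am-243

Alpha decay: mass number changes by -4, atomic number by -2.
A: 247 − 4 = 243; Z: 97 − 2 = 95.
Z = 95 is americium, so the daughter is ²⁴³Am.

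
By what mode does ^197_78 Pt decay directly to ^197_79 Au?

ΔA = 197 − 197 = 0; ΔZ = 79 − 78 = +1.
A is unchanged and Z rises by 1 — a neutron has become a proton (β⁻ decay).

beta-minus decay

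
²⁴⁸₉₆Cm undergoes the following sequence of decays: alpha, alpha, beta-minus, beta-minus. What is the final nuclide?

Start: (A, Z) = (248, 96).
After α: (244, 94).
After α: (240, 92).
After β⁻: (240, 93).
After β⁻: (240, 94).
Z = 94 is plutonium.

Pu-240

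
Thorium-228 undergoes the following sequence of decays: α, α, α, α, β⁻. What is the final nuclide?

Start: (A, Z) = (228, 90).
After α: (224, 88).
After α: (220, 86).
After α: (216, 84).
After α: (212, 82).
After β⁻: (212, 83).
Z = 83 is bismuth.

Bi-212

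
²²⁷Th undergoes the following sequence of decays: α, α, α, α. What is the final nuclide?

Pb-211

Start: (A, Z) = (227, 90).
After α: (223, 88).
After α: (219, 86).
After α: (215, 84).
After α: (211, 82).
Z = 82 is lead.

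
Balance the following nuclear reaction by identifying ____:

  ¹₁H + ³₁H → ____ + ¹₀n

Conserve mass number: 1 + 3 = A + 1, so A = 3.
Conserve atomic number: 1 + 1 = Z + 0, so Z = 2.
Z = 2 is helium, so the species is ³₂He.

He-3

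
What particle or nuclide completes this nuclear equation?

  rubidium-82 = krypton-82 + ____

Conserve mass number: 82 = 82 + A, so A = 0.
Conserve atomic number: 37 = 36 + Z, so Z = 1.
A = 0 and Z = 1 is e⁺ — a positron.

positron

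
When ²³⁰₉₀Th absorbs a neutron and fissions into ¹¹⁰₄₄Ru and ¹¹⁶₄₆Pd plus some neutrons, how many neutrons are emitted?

Conserve mass number: 231 = 110 + 116 + k, so k = 231 − 226 = 5.
Check atomic number: 90 = 44 + 46 + 0 = 90. ✓

5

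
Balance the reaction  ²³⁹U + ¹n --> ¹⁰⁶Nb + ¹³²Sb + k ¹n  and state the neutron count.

Conserve mass number: 240 = 106 + 132 + k, so k = 240 − 238 = 2.
Check atomic number: 92 = 41 + 51 + 0 = 92. ✓

2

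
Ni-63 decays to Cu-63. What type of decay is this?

ΔA = 63 − 63 = 0; ΔZ = 29 − 28 = +1.
A is unchanged and Z rises by 1 — a neutron has become a proton (β⁻ decay).

beta-minus decay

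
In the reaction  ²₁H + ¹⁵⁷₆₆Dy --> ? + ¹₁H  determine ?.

Dy-158

Conserve mass number: 2 + 157 = A + 1, so A = 158.
Conserve atomic number: 1 + 66 = Z + 1, so Z = 66.
Z = 66 is dysprosium, so the species is ¹⁵⁸₆₆Dy.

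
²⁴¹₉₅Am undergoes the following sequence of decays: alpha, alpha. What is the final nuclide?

Pa-233

Start: (A, Z) = (241, 95).
After α: (237, 93).
After α: (233, 91).
Z = 91 is protactinium.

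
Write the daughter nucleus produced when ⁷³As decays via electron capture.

Ge-73

Electron capture: mass number changes by +0, atomic number by -1.
A: 73 = 73; Z: 33 − 1 = 32.
Z = 32 is germanium, so the daughter is ⁷³Ge.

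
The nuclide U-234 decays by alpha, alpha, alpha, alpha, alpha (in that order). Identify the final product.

Pb-214

Start: (A, Z) = (234, 92).
After α: (230, 90).
After α: (226, 88).
After α: (222, 86).
After α: (218, 84).
After α: (214, 82).
Z = 82 is lead.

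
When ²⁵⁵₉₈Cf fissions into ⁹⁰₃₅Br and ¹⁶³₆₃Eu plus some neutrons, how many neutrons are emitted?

2

Conserve mass number: 255 = 90 + 163 + k, so k = 255 − 253 = 2.
Check atomic number: 98 = 35 + 63 + 0 = 98. ✓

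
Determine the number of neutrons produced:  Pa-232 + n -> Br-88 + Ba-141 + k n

4

Conserve mass number: 233 = 88 + 141 + k, so k = 233 − 229 = 4.
Check atomic number: 91 = 35 + 56 + 0 = 91. ✓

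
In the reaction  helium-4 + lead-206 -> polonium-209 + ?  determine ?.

neutron

Conserve mass number: 4 + 206 = 209 + A, so A = 1.
Conserve atomic number: 2 + 82 = 84 + Z, so Z = 0.
A = 1 and Z = 0 is neutron — a neutron.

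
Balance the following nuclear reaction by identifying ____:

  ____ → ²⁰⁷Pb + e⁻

Tl-207

Conserve mass number: A = 207 + 0, so A = 207.
Conserve atomic number: Z = 82 − 1, so Z = 81.
Z = 81 is thallium, so the species is ²⁰⁷Tl.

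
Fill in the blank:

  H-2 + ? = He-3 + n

Conserve mass number: 2 + A = 3 + 1, so A = 2.
Conserve atomic number: 1 + Z = 2 + 0, so Z = 1.
A = 2 and Z = 1 is H-2 — a deuteron.

deuteron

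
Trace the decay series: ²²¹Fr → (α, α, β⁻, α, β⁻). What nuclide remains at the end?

Bi-209

Start: (A, Z) = (221, 87).
After α: (217, 85).
After α: (213, 83).
After β⁻: (213, 84).
After α: (209, 82).
After β⁻: (209, 83).
Z = 83 is bismuth.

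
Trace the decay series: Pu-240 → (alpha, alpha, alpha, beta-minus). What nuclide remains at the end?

Ac-228

Start: (A, Z) = (240, 94).
After α: (236, 92).
After α: (232, 90).
After α: (228, 88).
After β⁻: (228, 89).
Z = 89 is actinium.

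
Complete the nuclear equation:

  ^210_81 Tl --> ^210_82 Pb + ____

beta-minus particle

Conserve mass number: 210 = 210 + A, so A = 0.
Conserve atomic number: 81 = 82 + Z, so Z = -1.
A = 0 and Z = -1 is ^0_-1 e — a beta-minus particle.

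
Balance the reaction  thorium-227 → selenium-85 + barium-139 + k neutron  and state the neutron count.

3

Conserve mass number: 227 = 85 + 139 + k, so k = 227 − 224 = 3.
Check atomic number: 90 = 34 + 56 + 0 = 90. ✓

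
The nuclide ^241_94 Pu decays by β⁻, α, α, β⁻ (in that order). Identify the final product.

U-233

Start: (A, Z) = (241, 94).
After β⁻: (241, 95).
After α: (237, 93).
After α: (233, 91).
After β⁻: (233, 92).
Z = 92 is uranium.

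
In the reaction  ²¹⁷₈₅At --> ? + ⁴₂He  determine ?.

Bi-213

Conserve mass number: 217 = A + 4, so A = 213.
Conserve atomic number: 85 = Z + 2, so Z = 83.
Z = 83 is bismuth, so the species is ²¹³₈₃Bi.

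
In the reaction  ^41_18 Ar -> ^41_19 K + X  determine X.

beta-minus particle

Conserve mass number: 41 = 41 + A, so A = 0.
Conserve atomic number: 18 = 19 + Z, so Z = -1.
A = 0 and Z = -1 is ^0_-1 e — a beta-minus particle.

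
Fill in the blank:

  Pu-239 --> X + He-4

U-235

Conserve mass number: 239 = A + 4, so A = 235.
Conserve atomic number: 94 = Z + 2, so Z = 92.
Z = 92 is uranium, so the species is U-235.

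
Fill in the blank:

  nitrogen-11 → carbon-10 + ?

Conserve mass number: 11 = 10 + A, so A = 1.
Conserve atomic number: 7 = 6 + Z, so Z = 1.
A = 1 and Z = 1 is hydrogen-1 — a proton.

proton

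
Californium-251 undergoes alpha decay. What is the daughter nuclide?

Cm-247

Alpha decay: mass number changes by -4, atomic number by -2.
A: 251 − 4 = 247; Z: 98 − 2 = 96.
Z = 96 is curium, so the daughter is curium-247.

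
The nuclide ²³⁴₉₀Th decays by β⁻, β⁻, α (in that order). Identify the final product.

Th-230

Start: (A, Z) = (234, 90).
After β⁻: (234, 91).
After β⁻: (234, 92).
After α: (230, 90).
Z = 90 is thorium.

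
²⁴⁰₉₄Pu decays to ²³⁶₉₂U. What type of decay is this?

ΔA = 236 − 240 = -4; ΔZ = 92 − 94 = -2.
A drops by 4 and Z drops by 2 — the signature of alpha emission.

alpha decay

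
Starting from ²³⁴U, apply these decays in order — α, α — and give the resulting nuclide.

Ra-226

Start: (A, Z) = (234, 92).
After α: (230, 90).
After α: (226, 88).
Z = 88 is radium.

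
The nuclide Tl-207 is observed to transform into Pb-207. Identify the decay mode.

beta-minus decay

ΔA = 207 − 207 = 0; ΔZ = 82 − 81 = +1.
A is unchanged and Z rises by 1 — a neutron has become a proton (β⁻ decay).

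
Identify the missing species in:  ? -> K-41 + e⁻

Conserve mass number: A = 41 + 0, so A = 41.
Conserve atomic number: Z = 19 − 1, so Z = 18.
Z = 18 is argon, so the species is Ar-41.

Ar-41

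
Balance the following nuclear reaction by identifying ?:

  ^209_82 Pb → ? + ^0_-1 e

Bi-209

Conserve mass number: 209 = A + 0, so A = 209.
Conserve atomic number: 82 = Z − 1, so Z = 83.
Z = 83 is bismuth, so the species is ^209_83 Bi.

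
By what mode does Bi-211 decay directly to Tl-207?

alpha decay

ΔA = 207 − 211 = -4; ΔZ = 81 − 83 = -2.
A drops by 4 and Z drops by 2 — the signature of alpha emission.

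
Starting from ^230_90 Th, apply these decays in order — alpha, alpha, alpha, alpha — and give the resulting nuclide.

Start: (A, Z) = (230, 90).
After α: (226, 88).
After α: (222, 86).
After α: (218, 84).
After α: (214, 82).
Z = 82 is lead.

Pb-214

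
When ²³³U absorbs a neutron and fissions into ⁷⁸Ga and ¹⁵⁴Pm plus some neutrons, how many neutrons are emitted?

2

Conserve mass number: 234 = 78 + 154 + k, so k = 234 − 232 = 2.
Check atomic number: 92 = 31 + 61 + 0 = 92. ✓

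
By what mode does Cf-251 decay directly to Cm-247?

ΔA = 247 − 251 = -4; ΔZ = 96 − 98 = -2.
A drops by 4 and Z drops by 2 — the signature of alpha emission.

alpha decay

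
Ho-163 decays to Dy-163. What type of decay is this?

beta-plus decay or electron capture

ΔA = 163 − 163 = 0; ΔZ = 66 − 67 = -1.
A is unchanged and Z drops by 1 — a proton has become a neutron (β⁺ emission or electron capture).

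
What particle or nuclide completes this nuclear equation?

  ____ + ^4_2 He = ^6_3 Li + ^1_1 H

Conserve mass number: A + 4 = 6 + 1, so A = 3.
Conserve atomic number: Z + 2 = 3 + 1, so Z = 2.
Z = 2 is helium, so the species is ^3_2 He.

He-3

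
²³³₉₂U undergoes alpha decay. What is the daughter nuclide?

Alpha decay: mass number changes by -4, atomic number by -2.
A: 233 − 4 = 229; Z: 92 − 2 = 90.
Z = 90 is thorium, so the daughter is ²²⁹₉₀Th.

Th-229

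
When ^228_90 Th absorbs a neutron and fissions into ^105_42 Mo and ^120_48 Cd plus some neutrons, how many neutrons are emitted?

Conserve mass number: 229 = 105 + 120 + k, so k = 229 − 225 = 4.
Check atomic number: 90 = 42 + 48 + 0 = 90. ✓

4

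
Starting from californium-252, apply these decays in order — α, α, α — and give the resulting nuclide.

Start: (A, Z) = (252, 98).
After α: (248, 96).
After α: (244, 94).
After α: (240, 92).
Z = 92 is uranium.

U-240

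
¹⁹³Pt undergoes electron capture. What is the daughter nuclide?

Ir-193

Electron capture: mass number changes by +0, atomic number by -1.
A: 193 = 193; Z: 78 − 1 = 77.
Z = 77 is iridium, so the daughter is ¹⁹³Ir.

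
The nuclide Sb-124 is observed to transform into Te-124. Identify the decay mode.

ΔA = 124 − 124 = 0; ΔZ = 52 − 51 = +1.
A is unchanged and Z rises by 1 — a neutron has become a proton (β⁻ decay).

beta-minus decay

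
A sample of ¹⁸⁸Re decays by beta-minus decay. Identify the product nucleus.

Beta-minus decay: mass number changes by +0, atomic number by +1.
A: 188 = 188; Z: 75 + 1 = 76.
Z = 76 is osmium, so the daughter is ¹⁸⁸Os.

Os-188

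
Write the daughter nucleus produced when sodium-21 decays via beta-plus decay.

Ne-21

Beta-plus decay: mass number changes by +0, atomic number by -1.
A: 21 = 21; Z: 11 − 1 = 10.
Z = 10 is neon, so the daughter is neon-21.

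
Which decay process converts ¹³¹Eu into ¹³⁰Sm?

ΔA = 130 − 131 = -1; ΔZ = 62 − 63 = -1.
A drops by 1 and Z drops by 1 — a proton was emitted.

proton emission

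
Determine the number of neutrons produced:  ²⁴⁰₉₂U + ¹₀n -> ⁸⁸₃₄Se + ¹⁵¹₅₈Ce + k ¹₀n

Conserve mass number: 241 = 88 + 151 + k, so k = 241 − 239 = 2.
Check atomic number: 92 = 34 + 58 + 0 = 92. ✓

2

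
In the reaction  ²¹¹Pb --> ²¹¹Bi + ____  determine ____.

Conserve mass number: 211 = 211 + A, so A = 0.
Conserve atomic number: 82 = 83 + Z, so Z = -1.
A = 0 and Z = -1 is e⁻ — a beta-minus particle.

beta-minus particle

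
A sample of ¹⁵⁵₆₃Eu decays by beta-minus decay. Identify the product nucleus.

Gd-155

Beta-minus decay: mass number changes by +0, atomic number by +1.
A: 155 = 155; Z: 63 + 1 = 64.
Z = 64 is gadolinium, so the daughter is ¹⁵⁵₆₄Gd.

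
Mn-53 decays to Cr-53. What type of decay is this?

ΔA = 53 − 53 = 0; ΔZ = 24 − 25 = -1.
A is unchanged and Z drops by 1 — a proton has become a neutron (β⁺ emission or electron capture).

beta-plus decay or electron capture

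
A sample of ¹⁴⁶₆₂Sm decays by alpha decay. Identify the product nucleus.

Alpha decay: mass number changes by -4, atomic number by -2.
A: 146 − 4 = 142; Z: 62 − 2 = 60.
Z = 60 is neodymium, so the daughter is ¹⁴²₆₀Nd.

Nd-142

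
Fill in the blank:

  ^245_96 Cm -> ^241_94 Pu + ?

Conserve mass number: 245 = 241 + A, so A = 4.
Conserve atomic number: 96 = 94 + Z, so Z = 2.
A = 4 and Z = 2 is ^4_2 He — an alpha particle.

alpha particle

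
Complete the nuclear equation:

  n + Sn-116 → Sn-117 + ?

Conserve mass number: 1 + 116 = 117 + A, so A = 0.
Conserve atomic number: 0 + 50 = 50 + Z, so Z = 0.
A = 0 and Z = 0 is γ — a gamma ray.

gamma ray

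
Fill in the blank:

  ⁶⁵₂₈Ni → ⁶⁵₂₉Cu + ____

beta-minus particle

Conserve mass number: 65 = 65 + A, so A = 0.
Conserve atomic number: 28 = 29 + Z, so Z = -1.
A = 0 and Z = -1 is ⁰₋₁e — a beta-minus particle.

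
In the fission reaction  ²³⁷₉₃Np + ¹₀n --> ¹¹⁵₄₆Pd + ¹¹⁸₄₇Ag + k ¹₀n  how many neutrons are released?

5

Conserve mass number: 238 = 115 + 118 + k, so k = 238 − 233 = 5.
Check atomic number: 93 = 46 + 47 + 0 = 93. ✓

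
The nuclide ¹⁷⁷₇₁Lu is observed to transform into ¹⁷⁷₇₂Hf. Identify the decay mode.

beta-minus decay

ΔA = 177 − 177 = 0; ΔZ = 72 − 71 = +1.
A is unchanged and Z rises by 1 — a neutron has become a proton (β⁻ decay).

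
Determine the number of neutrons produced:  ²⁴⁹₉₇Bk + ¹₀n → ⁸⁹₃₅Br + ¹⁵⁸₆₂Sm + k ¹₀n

3

Conserve mass number: 250 = 89 + 158 + k, so k = 250 − 247 = 3.
Check atomic number: 97 = 35 + 62 + 0 = 97. ✓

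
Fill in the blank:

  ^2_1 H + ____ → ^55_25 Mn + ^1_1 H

Mn-54

Conserve mass number: 2 + A = 55 + 1, so A = 54.
Conserve atomic number: 1 + Z = 25 + 1, so Z = 25.
Z = 25 is manganese, so the species is ^54_25 Mn.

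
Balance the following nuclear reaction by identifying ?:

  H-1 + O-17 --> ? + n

F-17

Conserve mass number: 1 + 17 = A + 1, so A = 17.
Conserve atomic number: 1 + 8 = Z + 0, so Z = 9.
Z = 9 is fluorine, so the species is F-17.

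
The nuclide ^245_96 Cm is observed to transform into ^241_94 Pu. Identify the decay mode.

ΔA = 241 − 245 = -4; ΔZ = 94 − 96 = -2.
A drops by 4 and Z drops by 2 — the signature of alpha emission.

alpha decay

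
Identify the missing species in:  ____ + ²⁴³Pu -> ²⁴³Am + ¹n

Conserve mass number: A + 243 = 243 + 1, so A = 1.
Conserve atomic number: Z + 94 = 95 + 0, so Z = 1.
A = 1 and Z = 1 is ¹H — a proton.

proton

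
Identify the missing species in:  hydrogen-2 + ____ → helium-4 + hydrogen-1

Conserve mass number: 2 + A = 4 + 1, so A = 3.
Conserve atomic number: 1 + Z = 2 + 1, so Z = 2.
Z = 2 is helium, so the species is helium-3.

He-3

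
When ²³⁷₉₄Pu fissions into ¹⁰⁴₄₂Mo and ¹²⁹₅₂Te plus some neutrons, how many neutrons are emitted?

Conserve mass number: 237 = 104 + 129 + k, so k = 237 − 233 = 4.
Check atomic number: 94 = 42 + 52 + 0 = 94. ✓

4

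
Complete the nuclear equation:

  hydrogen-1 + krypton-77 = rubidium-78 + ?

gamma ray

Conserve mass number: 1 + 77 = 78 + A, so A = 0.
Conserve atomic number: 1 + 36 = 37 + Z, so Z = 0.
A = 0 and Z = 0 is γ — a gamma ray.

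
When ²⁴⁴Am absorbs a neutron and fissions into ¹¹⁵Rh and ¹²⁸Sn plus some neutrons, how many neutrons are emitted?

Conserve mass number: 245 = 115 + 128 + k, so k = 245 − 243 = 2.
Check atomic number: 95 = 45 + 50 + 0 = 95. ✓

2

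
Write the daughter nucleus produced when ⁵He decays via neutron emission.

Neutron emission: mass number changes by -1, atomic number by +0.
A: 5 − 1 = 4; Z: 2 = 2.
Z = 2 is helium, so the daughter is ⁴He.

He-4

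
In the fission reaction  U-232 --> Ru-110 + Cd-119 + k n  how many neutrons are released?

Conserve mass number: 232 = 110 + 119 + k, so k = 232 − 229 = 3.
Check atomic number: 92 = 44 + 48 + 0 = 92. ✓

3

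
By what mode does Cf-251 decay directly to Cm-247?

alpha decay

ΔA = 247 − 251 = -4; ΔZ = 96 − 98 = -2.
A drops by 4 and Z drops by 2 — the signature of alpha emission.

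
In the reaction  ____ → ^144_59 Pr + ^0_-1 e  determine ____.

Conserve mass number: A = 144 + 0, so A = 144.
Conserve atomic number: Z = 59 − 1, so Z = 58.
Z = 58 is cerium, so the species is ^144_58 Ce.

Ce-144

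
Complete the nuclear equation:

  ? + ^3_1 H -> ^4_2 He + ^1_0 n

Conserve mass number: A + 3 = 4 + 1, so A = 2.
Conserve atomic number: Z + 1 = 2 + 0, so Z = 1.
A = 2 and Z = 1 is ^2_1 H — a deuteron.

deuteron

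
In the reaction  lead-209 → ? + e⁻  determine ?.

Bi-209

Conserve mass number: 209 = A + 0, so A = 209.
Conserve atomic number: 82 = Z − 1, so Z = 83.
Z = 83 is bismuth, so the species is bismuth-209.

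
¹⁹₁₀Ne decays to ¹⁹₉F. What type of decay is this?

beta-plus decay or electron capture

ΔA = 19 − 19 = 0; ΔZ = 9 − 10 = -1.
A is unchanged and Z drops by 1 — a proton has become a neutron (β⁺ emission or electron capture).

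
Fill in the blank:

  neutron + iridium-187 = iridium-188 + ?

Conserve mass number: 1 + 187 = 188 + A, so A = 0.
Conserve atomic number: 0 + 77 = 77 + Z, so Z = 0.
A = 0 and Z = 0 is γ — a gamma ray.

gamma ray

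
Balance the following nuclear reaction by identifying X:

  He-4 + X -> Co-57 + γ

Mn-53

Conserve mass number: 4 + A = 57 + 0, so A = 53.
Conserve atomic number: 2 + Z = 27 + 0, so Z = 25.
Z = 25 is manganese, so the species is Mn-53.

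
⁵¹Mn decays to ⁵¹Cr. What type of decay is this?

beta-plus decay or electron capture

ΔA = 51 − 51 = 0; ΔZ = 24 − 25 = -1.
A is unchanged and Z drops by 1 — a proton has become a neutron (β⁺ emission or electron capture).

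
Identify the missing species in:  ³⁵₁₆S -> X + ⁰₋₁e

Conserve mass number: 35 = A + 0, so A = 35.
Conserve atomic number: 16 = Z − 1, so Z = 17.
Z = 17 is chlorine, so the species is ³⁵₁₇Cl.

Cl-35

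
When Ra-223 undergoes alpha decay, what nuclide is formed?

Rn-219

Alpha decay: mass number changes by -4, atomic number by -2.
A: 223 − 4 = 219; Z: 88 − 2 = 86.
Z = 86 is radon, so the daughter is Rn-219.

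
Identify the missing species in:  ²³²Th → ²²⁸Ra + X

alpha particle

Conserve mass number: 232 = 228 + A, so A = 4.
Conserve atomic number: 90 = 88 + Z, so Z = 2.
A = 4 and Z = 2 is ⁴He — an alpha particle.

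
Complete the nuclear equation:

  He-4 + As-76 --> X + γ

Conserve mass number: 4 + 76 = A + 0, so A = 80.
Conserve atomic number: 2 + 33 = Z + 0, so Z = 35.
Z = 35 is bromine, so the species is Br-80.

Br-80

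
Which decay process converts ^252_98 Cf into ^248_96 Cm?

alpha decay

ΔA = 248 − 252 = -4; ΔZ = 96 − 98 = -2.
A drops by 4 and Z drops by 2 — the signature of alpha emission.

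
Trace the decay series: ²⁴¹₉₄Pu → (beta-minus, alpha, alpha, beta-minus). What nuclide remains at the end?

Start: (A, Z) = (241, 94).
After β⁻: (241, 95).
After α: (237, 93).
After α: (233, 91).
After β⁻: (233, 92).
Z = 92 is uranium.

U-233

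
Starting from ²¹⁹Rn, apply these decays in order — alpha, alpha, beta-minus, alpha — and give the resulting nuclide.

Tl-207

Start: (A, Z) = (219, 86).
After α: (215, 84).
After α: (211, 82).
After β⁻: (211, 83).
After α: (207, 81).
Z = 81 is thallium.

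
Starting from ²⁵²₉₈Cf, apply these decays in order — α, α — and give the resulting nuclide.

Start: (A, Z) = (252, 98).
After α: (248, 96).
After α: (244, 94).
Z = 94 is plutonium.

Pu-244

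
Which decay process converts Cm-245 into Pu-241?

ΔA = 241 − 245 = -4; ΔZ = 94 − 96 = -2.
A drops by 4 and Z drops by 2 — the signature of alpha emission.

alpha decay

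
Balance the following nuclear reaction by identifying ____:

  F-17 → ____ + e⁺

Conserve mass number: 17 = A + 0, so A = 17.
Conserve atomic number: 9 = Z + 1, so Z = 8.
Z = 8 is oxygen, so the species is O-17.

O-17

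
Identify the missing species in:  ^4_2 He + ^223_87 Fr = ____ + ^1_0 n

Conserve mass number: 4 + 223 = A + 1, so A = 226.
Conserve atomic number: 2 + 87 = Z + 0, so Z = 89.
Z = 89 is actinium, so the species is ^226_89 Ac.

Ac-226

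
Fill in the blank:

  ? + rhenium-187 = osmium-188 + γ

Conserve mass number: A + 187 = 188 + 0, so A = 1.
Conserve atomic number: Z + 75 = 76 + 0, so Z = 1.
A = 1 and Z = 1 is hydrogen-1 — a proton.

proton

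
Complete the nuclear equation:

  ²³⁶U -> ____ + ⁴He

Th-232

Conserve mass number: 236 = A + 4, so A = 232.
Conserve atomic number: 92 = Z + 2, so Z = 90.
Z = 90 is thorium, so the species is ²³²Th.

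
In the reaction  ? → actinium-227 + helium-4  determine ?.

Pa-231

Conserve mass number: A = 227 + 4, so A = 231.
Conserve atomic number: Z = 89 + 2, so Z = 91.
Z = 91 is protactinium, so the species is protactinium-231.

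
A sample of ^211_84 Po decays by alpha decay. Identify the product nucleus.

Alpha decay: mass number changes by -4, atomic number by -2.
A: 211 − 4 = 207; Z: 84 − 2 = 82.
Z = 82 is lead, so the daughter is ^207_82 Pb.

Pb-207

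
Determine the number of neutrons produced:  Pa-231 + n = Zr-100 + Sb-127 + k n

Conserve mass number: 232 = 100 + 127 + k, so k = 232 − 227 = 5.
Check atomic number: 91 = 40 + 51 + 0 = 91. ✓

5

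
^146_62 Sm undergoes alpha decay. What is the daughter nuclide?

Nd-142

Alpha decay: mass number changes by -4, atomic number by -2.
A: 146 − 4 = 142; Z: 62 − 2 = 60.
Z = 60 is neodymium, so the daughter is ^142_60 Nd.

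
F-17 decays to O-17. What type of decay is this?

beta-plus decay or electron capture

ΔA = 17 − 17 = 0; ΔZ = 8 − 9 = -1.
A is unchanged and Z drops by 1 — a proton has become a neutron (β⁺ emission or electron capture).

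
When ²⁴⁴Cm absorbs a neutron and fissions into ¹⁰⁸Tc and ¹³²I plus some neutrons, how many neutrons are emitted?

Conserve mass number: 245 = 108 + 132 + k, so k = 245 − 240 = 5.
Check atomic number: 96 = 43 + 53 + 0 = 96. ✓

5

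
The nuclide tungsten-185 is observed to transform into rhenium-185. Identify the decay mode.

ΔA = 185 − 185 = 0; ΔZ = 75 − 74 = +1.
A is unchanged and Z rises by 1 — a neutron has become a proton (β⁻ decay).

beta-minus decay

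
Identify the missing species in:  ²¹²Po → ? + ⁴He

Conserve mass number: 212 = A + 4, so A = 208.
Conserve atomic number: 84 = Z + 2, so Z = 82.
Z = 82 is lead, so the species is ²⁰⁸Pb.

Pb-208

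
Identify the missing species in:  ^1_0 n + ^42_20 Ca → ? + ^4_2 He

Conserve mass number: 1 + 42 = A + 4, so A = 39.
Conserve atomic number: 0 + 20 = Z + 2, so Z = 18.
Z = 18 is argon, so the species is ^39_18 Ar.

Ar-39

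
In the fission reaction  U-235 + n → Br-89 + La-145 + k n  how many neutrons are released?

2

Conserve mass number: 236 = 89 + 145 + k, so k = 236 − 234 = 2.
Check atomic number: 92 = 35 + 57 + 0 = 92. ✓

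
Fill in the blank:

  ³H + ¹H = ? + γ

He-4

Conserve mass number: 3 + 1 = A + 0, so A = 4.
Conserve atomic number: 1 + 1 = Z + 0, so Z = 2.
A = 4 and Z = 2 is ⁴He — an alpha particle.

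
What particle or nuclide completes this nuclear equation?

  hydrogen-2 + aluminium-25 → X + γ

Conserve mass number: 2 + 25 = A + 0, so A = 27.
Conserve atomic number: 1 + 13 = Z + 0, so Z = 14.
Z = 14 is silicon, so the species is silicon-27.

Si-27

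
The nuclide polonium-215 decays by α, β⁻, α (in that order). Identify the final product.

Start: (A, Z) = (215, 84).
After α: (211, 82).
After β⁻: (211, 83).
After α: (207, 81).
Z = 81 is thallium.

Tl-207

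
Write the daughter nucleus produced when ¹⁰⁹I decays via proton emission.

Proton emission: mass number changes by -1, atomic number by -1.
A: 109 − 1 = 108; Z: 53 − 1 = 52.
Z = 52 is tellurium, so the daughter is ¹⁰⁸Te.

Te-108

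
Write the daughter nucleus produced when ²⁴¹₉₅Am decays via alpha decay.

Alpha decay: mass number changes by -4, atomic number by -2.
A: 241 − 4 = 237; Z: 95 − 2 = 93.
Z = 93 is neptunium, so the daughter is ²³⁷₉₃Np.

Np-237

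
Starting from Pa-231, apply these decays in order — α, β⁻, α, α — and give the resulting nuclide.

Start: (A, Z) = (231, 91).
After α: (227, 89).
After β⁻: (227, 90).
After α: (223, 88).
After α: (219, 86).
Z = 86 is radon.

Rn-219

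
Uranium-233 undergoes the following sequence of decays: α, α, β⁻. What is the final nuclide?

Ac-225

Start: (A, Z) = (233, 92).
After α: (229, 90).
After α: (225, 88).
After β⁻: (225, 89).
Z = 89 is actinium.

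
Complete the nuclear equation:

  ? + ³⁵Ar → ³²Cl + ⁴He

proton

Conserve mass number: A + 35 = 32 + 4, so A = 1.
Conserve atomic number: Z + 18 = 17 + 2, so Z = 1.
A = 1 and Z = 1 is ¹H — a proton.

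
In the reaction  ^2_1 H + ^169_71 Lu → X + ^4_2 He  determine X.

Conserve mass number: 2 + 169 = A + 4, so A = 167.
Conserve atomic number: 1 + 71 = Z + 2, so Z = 70.
Z = 70 is ytterbium, so the species is ^167_70 Yb.

Yb-167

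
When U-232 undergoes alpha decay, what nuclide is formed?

Alpha decay: mass number changes by -4, atomic number by -2.
A: 232 − 4 = 228; Z: 92 − 2 = 90.
Z = 90 is thorium, so the daughter is Th-228.

Th-228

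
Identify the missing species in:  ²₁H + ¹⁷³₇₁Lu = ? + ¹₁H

Conserve mass number: 2 + 173 = A + 1, so A = 174.
Conserve atomic number: 1 + 71 = Z + 1, so Z = 71.
Z = 71 is lutetium, so the species is ¹⁷⁴₇₁Lu.

Lu-174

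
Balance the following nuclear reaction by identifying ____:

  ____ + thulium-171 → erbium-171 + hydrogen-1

Conserve mass number: A + 171 = 171 + 1, so A = 1.
Conserve atomic number: Z + 69 = 68 + 1, so Z = 0.
A = 1 and Z = 0 is neutron — a neutron.

neutron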